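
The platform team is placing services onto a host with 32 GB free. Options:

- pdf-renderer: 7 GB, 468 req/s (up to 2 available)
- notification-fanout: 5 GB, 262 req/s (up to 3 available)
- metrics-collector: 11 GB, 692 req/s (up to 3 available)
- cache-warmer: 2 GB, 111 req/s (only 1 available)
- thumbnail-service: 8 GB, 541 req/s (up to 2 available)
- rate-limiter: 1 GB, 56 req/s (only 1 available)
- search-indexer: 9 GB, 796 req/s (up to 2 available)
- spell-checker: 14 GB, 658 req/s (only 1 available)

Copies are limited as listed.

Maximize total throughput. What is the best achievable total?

2528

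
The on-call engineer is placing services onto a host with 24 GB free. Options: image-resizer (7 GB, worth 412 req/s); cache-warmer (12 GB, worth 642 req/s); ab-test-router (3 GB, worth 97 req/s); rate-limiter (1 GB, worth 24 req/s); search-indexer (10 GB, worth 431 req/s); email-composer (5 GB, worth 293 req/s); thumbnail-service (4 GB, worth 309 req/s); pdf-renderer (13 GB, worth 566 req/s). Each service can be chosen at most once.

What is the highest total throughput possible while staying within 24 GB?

1387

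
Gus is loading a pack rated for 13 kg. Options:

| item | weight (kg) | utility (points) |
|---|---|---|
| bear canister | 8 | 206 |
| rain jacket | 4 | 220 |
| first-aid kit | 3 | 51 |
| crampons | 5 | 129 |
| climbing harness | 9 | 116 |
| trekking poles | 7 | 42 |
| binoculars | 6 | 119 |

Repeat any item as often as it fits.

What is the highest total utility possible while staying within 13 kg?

660

The ratio ordering already packs tightly: 3×rain jacket, 12 kg, 660.
Every other selection either busts 13 kg or fails to beat 660.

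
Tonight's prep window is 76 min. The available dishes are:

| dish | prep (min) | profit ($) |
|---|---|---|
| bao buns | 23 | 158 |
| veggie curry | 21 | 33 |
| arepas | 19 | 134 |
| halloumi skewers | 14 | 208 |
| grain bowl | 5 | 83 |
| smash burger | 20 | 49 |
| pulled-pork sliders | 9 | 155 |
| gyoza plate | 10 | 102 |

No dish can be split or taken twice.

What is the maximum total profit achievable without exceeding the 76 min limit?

757

Ranking by ratio (profit/min): pulled-pork sliders 17.22, grain bowl 16.60, halloumi skewers 14.86, gyoza plate 10.20.
The ratio heuristic lands on arepas + halloumi skewers + grain bowl + pulled-pork sliders + gyoza plate (682) but leaves 19 min idle.
Dropping grain bowl frees 5 min; slotting in bao buns (23 min) lifts the total to 757 at 75 min.
Next best is bao buns + arepas + halloumi skewers + grain bowl + pulled-pork sliders at 738 (70 min) — short by 19.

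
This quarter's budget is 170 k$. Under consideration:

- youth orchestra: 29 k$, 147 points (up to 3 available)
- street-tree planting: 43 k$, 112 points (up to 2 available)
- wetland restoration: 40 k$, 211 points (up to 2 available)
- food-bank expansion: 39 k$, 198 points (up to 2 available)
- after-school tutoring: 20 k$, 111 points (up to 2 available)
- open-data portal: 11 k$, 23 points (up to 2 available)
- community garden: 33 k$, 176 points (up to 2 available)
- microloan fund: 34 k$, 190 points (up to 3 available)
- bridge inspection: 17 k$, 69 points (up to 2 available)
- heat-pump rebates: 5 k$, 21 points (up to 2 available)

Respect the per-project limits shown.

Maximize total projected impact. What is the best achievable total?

925

Filling by ratio: 2×after-school tutoring + 3×microloan fund + bridge inspection + 2×heat-pump rebates for 903, with 1 k$ left unused.
Using the slack differently, youth orchestra + 2×after-school tutoring + community garden + 2×microloan fund comes to 925 at 170 k$.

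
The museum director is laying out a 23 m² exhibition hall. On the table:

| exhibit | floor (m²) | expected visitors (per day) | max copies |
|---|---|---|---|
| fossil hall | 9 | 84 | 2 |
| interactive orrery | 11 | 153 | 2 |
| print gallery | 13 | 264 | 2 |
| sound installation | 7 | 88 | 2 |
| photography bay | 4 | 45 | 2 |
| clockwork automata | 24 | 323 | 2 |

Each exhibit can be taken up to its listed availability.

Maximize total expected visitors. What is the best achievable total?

354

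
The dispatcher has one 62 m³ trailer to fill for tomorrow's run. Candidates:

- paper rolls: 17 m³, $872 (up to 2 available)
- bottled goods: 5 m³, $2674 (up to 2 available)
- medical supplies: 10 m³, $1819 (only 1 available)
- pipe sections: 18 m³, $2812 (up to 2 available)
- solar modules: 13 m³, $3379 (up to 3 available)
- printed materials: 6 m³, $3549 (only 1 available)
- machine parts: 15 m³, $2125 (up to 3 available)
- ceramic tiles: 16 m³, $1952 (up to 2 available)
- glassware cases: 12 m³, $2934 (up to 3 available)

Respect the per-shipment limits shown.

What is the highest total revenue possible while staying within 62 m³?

Density check — printed materials 591.50, bottled goods 534.80, solar modules 259.92, glassware cases 244.50 are the best per m³.
A density-first pass picks 2×bottled goods + 3×solar modules + printed materials — 19034 at 55 m³.
The 39 m³ tied up in 3×solar modules is better spent on medical supplies + 3×glassware cases — total rises to 19518 (62 m³).

19518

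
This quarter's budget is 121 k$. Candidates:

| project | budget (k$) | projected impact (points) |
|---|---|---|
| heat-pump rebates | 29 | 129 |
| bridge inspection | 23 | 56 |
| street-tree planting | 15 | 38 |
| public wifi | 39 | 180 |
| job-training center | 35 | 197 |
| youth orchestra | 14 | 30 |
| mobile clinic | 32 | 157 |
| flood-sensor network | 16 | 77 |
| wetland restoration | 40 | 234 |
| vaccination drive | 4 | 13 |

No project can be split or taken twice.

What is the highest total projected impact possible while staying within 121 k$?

637

Taking the top-ratio projects first gives job-training center + mobile clinic + wetland restoration + vaccination drive for 601 (111 k$).
The 36 k$ tied up in mobile clinic and vaccination drive is better spent on heat-pump rebates + flood-sensor network — total rises to 637 (120 k$).
That's the maximum — no swap from here does better than 637.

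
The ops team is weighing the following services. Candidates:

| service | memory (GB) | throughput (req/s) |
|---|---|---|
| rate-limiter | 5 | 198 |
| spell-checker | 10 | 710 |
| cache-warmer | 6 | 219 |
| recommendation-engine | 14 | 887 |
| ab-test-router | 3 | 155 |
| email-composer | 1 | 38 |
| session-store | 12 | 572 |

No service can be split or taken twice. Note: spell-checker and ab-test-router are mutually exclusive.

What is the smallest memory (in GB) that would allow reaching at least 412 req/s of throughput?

10

Look for the lowest-memory combination reaching 412.
spell-checker: 710 throughput at 10 GB.
Below 10 GB the best achievable stays under 412.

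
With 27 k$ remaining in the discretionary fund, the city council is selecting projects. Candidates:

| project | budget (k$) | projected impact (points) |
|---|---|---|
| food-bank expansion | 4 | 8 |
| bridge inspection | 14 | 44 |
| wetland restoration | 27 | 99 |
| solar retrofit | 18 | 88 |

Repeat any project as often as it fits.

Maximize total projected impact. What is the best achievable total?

104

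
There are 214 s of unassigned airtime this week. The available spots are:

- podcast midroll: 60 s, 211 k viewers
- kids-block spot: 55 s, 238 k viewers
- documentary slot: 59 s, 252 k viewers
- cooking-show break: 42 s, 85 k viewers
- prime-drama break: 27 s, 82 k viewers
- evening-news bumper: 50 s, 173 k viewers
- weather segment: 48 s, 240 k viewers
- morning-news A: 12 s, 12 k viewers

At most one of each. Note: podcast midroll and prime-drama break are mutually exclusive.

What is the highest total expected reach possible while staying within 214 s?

903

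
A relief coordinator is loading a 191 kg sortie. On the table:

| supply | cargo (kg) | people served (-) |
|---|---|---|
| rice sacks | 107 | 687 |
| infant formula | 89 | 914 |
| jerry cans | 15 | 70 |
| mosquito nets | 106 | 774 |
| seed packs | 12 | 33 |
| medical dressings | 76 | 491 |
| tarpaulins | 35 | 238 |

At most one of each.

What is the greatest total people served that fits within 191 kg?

The ratio heuristic lands on infant formula + jerry cans + seed packs + tarpaulins (1255) but leaves 40 kg idle.
Dropping seed packs and tarpaulins frees 47 kg; slotting in medical dressings (76 kg) lifts the total to 1475 at 180 kg.
That's the maximum — no swap from here does better than 1475.

1475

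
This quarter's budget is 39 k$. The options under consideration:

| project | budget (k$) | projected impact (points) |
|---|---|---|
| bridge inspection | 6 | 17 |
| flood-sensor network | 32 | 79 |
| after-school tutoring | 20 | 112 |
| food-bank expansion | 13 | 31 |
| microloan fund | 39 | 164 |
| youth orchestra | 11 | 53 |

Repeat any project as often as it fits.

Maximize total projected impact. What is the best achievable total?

182

By projected impact per k$: after-school tutoring 5.60, youth orchestra 4.82, microloan fund 4.21, bridge inspection 2.83 lead.
Bridge inspection + after-school tutoring + youth orchestra uses 37 of the 39 k$ and totals 182.
No other feasible combination exceeds 182.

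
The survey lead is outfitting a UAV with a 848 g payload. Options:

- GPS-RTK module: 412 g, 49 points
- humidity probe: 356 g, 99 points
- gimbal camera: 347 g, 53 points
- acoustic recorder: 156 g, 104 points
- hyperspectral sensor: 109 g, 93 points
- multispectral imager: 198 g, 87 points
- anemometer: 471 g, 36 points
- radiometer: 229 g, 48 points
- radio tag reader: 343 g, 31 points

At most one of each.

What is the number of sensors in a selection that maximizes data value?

The maximum data value within 848 g is 383.
humidity probe + acoustic recorder + hyperspectral sensor + multispectral imager hits 383 at 819 g.
Every optimal selection uses 4 sensors.

4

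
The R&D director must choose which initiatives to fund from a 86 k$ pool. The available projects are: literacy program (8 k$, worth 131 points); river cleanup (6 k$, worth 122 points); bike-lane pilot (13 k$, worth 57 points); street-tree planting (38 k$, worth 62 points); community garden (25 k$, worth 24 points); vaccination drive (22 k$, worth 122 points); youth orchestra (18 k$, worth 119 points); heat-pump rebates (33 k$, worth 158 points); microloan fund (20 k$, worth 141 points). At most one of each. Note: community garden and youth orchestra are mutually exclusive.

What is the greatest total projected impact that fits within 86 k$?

671

Taking the top-ratio projects first gives literacy program + river cleanup + vaccination drive + youth orchestra + microloan fund for 635 (74 k$).
The 22 k$ tied up in vaccination drive is better spent on heat-pump rebates — total rises to 671 (85 k$).
That's the maximum — no feasible swap from here does better than 671.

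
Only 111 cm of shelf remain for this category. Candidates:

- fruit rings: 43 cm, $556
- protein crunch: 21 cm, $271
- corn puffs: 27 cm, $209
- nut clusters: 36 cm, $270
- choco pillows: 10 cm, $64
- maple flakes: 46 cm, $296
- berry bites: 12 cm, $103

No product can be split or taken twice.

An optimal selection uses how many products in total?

Optimal total is 1161.
fruit rings + protein crunch + nut clusters + choco pillows hits 1161 at 110 cm.
Any selection reaching 1161 contains exactly 4 products.

4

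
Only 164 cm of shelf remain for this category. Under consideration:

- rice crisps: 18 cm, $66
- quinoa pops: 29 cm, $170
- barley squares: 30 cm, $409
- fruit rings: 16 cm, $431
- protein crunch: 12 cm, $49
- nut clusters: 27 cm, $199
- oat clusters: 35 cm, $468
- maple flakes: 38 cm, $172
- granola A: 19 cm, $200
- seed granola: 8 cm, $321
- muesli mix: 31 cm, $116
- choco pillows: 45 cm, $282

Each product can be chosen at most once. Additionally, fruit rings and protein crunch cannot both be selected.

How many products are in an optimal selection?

7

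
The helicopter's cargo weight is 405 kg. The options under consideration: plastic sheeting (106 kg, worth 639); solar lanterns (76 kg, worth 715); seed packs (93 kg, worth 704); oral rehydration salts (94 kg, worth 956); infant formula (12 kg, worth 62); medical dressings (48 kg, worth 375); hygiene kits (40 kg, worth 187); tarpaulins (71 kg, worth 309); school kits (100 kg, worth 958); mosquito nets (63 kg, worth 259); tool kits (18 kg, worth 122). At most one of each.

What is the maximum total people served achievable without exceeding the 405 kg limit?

The ratio heuristic lands on solar lanterns + oral rehydration salts + infant formula + medical dressings + hygiene kits + school kits + tool kits (3375) but leaves 17 kg idle.
The 78 kg tied up in infant formula and medical dressings and tool kits is better spent on seed packs — total rises to 3520 (403 kg).

3520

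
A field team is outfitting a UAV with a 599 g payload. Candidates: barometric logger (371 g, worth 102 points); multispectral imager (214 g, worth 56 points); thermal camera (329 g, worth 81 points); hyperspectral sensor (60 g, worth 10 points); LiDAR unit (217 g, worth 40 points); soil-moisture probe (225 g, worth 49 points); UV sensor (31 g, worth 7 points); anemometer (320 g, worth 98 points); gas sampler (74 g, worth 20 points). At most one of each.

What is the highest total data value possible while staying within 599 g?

Taking the top-ratio sensors first gives hyperspectral sensor + UV sensor + anemometer + gas sampler for 135 (485 g).
Dropping UV sensor and gas sampler frees 105 g; slotting in multispectral imager (214 g) lifts the total to 164 at 594 g.
That's the maximum — no swap from here does better than 164.

164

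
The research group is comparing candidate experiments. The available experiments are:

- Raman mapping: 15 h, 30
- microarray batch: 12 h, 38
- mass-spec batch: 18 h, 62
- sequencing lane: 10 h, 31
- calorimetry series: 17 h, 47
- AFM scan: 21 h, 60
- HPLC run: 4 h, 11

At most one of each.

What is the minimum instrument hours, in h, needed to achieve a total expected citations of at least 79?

26

Need the lightest bundle worth ≥ 79.
microarray batch + sequencing lane + HPLC run reaches 80 using 26 h.
Below 26 h the best achievable stays under 79.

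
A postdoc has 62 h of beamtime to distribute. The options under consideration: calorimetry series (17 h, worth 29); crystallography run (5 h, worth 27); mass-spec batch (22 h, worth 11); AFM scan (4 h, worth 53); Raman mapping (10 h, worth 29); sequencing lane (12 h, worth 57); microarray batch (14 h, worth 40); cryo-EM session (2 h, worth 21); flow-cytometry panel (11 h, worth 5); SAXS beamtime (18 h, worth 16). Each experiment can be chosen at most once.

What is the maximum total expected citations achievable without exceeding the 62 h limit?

Taking the top-ratio experiments first gives crystallography run + AFM scan + Raman mapping + sequencing lane + microarray batch + cryo-EM session + flow-cytometry panel for 232 (58 h).
Replace cryo-EM session and flow-cytometry panel with calorimetry series: the trade gains 3 net, giving 235 at 62 h.
That's the maximum — no swap from here does better than 235.

235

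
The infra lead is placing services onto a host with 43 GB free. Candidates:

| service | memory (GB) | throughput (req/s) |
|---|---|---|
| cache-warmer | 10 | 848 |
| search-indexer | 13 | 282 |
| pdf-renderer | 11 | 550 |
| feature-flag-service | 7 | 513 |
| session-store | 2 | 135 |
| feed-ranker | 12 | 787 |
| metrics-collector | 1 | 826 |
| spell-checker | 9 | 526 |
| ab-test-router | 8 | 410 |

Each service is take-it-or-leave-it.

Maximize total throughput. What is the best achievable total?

3659

Ranking by ratio (throughput/GB): metrics-collector 826.00, cache-warmer 84.80, feature-flag-service 73.29.
A density-first pass picks cache-warmer + feature-flag-service + session-store + feed-ranker + metrics-collector + spell-checker — 3635 at 41 GB.
Dropping spell-checker frees 9 GB; slotting in pdf-renderer (11 GB) lifts the total to 3659 at 43 GB.
An exhaustive check of the 512 subsets confirms 3659.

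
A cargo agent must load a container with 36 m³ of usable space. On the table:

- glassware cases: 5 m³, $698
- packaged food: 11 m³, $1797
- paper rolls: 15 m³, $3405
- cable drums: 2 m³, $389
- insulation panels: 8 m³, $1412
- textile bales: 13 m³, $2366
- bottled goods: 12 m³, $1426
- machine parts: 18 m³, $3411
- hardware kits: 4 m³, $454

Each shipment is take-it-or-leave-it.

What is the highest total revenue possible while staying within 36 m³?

7205

Best packing: paper rolls + cable drums + machine parts — 35 m³, 7205 total.
Nothing else within 36 m³ beats 7205.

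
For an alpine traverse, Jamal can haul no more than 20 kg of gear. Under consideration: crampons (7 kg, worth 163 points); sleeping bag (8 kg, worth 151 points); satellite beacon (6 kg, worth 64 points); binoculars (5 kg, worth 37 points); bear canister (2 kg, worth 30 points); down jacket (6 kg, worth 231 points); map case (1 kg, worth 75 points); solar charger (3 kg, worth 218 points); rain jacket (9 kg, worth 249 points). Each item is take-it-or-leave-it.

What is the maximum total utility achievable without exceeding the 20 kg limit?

773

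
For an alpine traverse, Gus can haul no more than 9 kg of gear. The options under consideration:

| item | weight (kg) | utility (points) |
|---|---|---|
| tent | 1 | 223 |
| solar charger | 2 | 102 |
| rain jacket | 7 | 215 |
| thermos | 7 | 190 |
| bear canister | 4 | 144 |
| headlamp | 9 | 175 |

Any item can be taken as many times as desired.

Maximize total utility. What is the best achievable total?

9×tent uses 9 of the 9 kg and totals 2007.

2007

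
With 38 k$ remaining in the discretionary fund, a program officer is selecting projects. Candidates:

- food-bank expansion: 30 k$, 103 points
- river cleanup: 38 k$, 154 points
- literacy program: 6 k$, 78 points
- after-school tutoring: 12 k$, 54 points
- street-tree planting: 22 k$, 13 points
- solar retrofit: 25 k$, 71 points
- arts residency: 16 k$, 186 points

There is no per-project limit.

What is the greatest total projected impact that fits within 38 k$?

468

Ranking by ratio (projected impact/k$): literacy program 13.00, arts residency 11.62, after-school tutoring 4.50.
Best packing: 6×literacy program — 36 k$, 468 total.
No other feasible combination exceeds 468.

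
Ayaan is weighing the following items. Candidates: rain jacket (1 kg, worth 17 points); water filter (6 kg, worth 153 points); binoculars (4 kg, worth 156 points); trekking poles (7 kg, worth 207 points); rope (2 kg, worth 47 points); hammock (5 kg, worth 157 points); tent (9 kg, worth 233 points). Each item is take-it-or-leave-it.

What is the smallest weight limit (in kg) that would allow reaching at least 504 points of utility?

16

Need the lightest bundle worth ≥ 504.
binoculars + trekking poles + hammock: 520 utility at 16 kg.
Below 16 kg the best achievable stays under 504.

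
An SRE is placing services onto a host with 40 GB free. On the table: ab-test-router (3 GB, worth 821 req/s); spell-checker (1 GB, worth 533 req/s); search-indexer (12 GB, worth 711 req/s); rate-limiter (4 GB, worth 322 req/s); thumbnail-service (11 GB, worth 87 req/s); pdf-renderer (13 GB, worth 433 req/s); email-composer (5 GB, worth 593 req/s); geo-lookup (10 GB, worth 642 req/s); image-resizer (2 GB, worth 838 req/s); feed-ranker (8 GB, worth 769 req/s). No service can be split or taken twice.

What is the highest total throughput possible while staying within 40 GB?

4636

A density-first pass picks ab-test-router + spell-checker + rate-limiter + email-composer + geo-lookup + image-resizer + feed-ranker — 4518 at 33 GB.
Replace email-composer with search-indexer: the trade gains 118 net, giving 4636 at 40 GB.
An exhaustive check of the 1024 subsets confirms 4636.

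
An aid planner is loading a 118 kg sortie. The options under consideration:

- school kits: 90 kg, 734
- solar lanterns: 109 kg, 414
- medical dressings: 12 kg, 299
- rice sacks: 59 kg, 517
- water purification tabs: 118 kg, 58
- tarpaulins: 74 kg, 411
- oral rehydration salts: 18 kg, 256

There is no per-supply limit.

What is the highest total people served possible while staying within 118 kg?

2691

Best packing: 9×medical dressings — 108 kg, 2691 total.
That's the maximum — no swap from here does better than 2691.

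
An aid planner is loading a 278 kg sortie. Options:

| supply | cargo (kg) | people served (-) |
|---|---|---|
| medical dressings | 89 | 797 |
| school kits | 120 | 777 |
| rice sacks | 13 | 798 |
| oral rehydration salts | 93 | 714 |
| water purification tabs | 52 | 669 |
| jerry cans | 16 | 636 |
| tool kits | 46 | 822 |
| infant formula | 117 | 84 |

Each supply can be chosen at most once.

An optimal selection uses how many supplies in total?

Optimal total is 3767.
For example medical dressings + rice sacks + oral rehydration salts + jerry cans + tool kits achieves it, using 257 kg.
Any selection reaching 3767 contains exactly 5 supplies.

5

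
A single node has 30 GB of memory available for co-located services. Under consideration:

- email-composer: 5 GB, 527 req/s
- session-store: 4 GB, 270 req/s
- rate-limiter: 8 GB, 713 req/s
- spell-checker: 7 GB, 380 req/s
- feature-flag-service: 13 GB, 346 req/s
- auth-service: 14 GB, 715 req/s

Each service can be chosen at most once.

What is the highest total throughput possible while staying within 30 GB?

1955

By throughput per GB: email-composer 105.40, rate-limiter 89.12, session-store 67.50, spell-checker 54.29 lead.
A density-first pass picks email-composer + session-store + rate-limiter + spell-checker — 1890 at 24 GB.
The 11 GB tied up in session-store and spell-checker is better spent on auth-service — total rises to 1955 (27 GB).
Runner-up email-composer + session-store + spell-checker + auth-service tops out at 1892.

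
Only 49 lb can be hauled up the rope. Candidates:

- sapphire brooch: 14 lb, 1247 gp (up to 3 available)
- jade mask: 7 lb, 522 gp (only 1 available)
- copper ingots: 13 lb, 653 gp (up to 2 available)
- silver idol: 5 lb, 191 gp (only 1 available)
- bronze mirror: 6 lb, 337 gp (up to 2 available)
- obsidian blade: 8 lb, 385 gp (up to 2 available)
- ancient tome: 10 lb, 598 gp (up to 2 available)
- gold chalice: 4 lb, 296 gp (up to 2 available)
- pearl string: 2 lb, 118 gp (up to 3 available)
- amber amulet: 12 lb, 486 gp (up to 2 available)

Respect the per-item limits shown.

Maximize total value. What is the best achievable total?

The ratio ordering already packs tightly: 3×sapphire brooch + jade mask, 49 lb, 4263.
Nothing else within 49 lb beats 4263.

4263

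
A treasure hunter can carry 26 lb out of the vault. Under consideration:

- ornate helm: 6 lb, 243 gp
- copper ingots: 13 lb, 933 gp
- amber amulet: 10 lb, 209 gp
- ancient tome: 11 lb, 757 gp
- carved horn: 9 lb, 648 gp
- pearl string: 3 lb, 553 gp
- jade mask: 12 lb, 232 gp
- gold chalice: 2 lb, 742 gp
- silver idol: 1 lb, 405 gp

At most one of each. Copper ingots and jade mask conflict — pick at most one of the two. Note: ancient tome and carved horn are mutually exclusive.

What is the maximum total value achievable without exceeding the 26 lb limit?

Taking ornate helm + copper ingots + pearl string + gold chalice + silver idol: 25 lb used, 2876 in value.
Next best is copper ingots + carved horn + gold chalice + silver idol at 2728 (25 lb) — short by 148.

2876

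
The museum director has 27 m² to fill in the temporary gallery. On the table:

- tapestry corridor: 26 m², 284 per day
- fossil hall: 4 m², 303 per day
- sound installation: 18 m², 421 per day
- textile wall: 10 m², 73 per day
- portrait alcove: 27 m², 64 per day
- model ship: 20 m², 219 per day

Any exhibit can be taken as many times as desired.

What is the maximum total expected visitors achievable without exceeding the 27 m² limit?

1818

Taking 6×fossil hall: 24 m² used, 1818 in expected visitors.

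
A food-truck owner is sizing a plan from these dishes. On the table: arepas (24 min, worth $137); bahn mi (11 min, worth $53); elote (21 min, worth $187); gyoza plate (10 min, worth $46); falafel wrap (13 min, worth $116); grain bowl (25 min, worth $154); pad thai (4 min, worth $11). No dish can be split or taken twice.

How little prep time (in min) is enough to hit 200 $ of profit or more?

31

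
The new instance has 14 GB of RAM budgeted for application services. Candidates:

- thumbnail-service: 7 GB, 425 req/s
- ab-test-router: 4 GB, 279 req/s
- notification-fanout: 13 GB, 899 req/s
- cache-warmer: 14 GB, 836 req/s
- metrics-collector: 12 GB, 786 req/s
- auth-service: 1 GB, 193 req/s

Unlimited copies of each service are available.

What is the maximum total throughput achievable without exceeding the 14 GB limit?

2702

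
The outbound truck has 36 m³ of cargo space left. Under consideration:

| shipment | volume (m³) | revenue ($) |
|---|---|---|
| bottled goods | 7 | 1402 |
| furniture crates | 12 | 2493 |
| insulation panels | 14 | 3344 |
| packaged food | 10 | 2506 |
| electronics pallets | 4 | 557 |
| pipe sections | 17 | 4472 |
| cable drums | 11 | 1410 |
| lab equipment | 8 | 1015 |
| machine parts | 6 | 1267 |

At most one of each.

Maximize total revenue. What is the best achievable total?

By revenue per m³: pipe sections 263.06, packaged food 250.60, insulation panels 238.86, machine parts 211.17 lead.
Greedy by ratio would take packaged food + pipe sections + machine parts: 33 m³ used, total 8245.
Dropping machine parts frees 6 m³; slotting in bottled goods (7 m³) lifts the total to 8380 at 34 m³.
No other feasible combination exceeds 8380.

8380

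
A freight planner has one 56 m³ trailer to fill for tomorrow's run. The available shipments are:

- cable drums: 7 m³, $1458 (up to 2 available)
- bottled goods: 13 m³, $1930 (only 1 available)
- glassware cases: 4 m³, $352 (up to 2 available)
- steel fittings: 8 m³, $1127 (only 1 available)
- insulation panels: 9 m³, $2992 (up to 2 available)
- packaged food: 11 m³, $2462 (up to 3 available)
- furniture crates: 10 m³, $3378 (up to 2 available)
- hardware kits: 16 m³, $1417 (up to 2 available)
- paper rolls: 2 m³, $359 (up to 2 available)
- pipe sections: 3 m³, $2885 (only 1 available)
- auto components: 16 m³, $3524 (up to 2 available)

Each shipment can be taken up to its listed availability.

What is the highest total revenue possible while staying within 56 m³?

18805

By revenue per m³: pipe sections 961.67, furniture crates 337.80, insulation panels 332.44 lead.
2×insulation panels + packaged food + 2×furniture crates + 2×paper rolls + pipe sections uses 56 of the 56 m³ and totals 18805.
No other feasible combination exceeds 18805.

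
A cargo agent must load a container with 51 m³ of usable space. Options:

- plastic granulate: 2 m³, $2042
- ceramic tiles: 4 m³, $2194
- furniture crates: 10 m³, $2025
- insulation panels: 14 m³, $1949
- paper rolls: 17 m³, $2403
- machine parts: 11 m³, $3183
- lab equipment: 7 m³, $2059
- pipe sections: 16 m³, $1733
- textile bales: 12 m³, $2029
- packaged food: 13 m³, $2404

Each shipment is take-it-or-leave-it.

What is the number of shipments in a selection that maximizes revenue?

Optimal total is 13911.
For example plastic granulate + ceramic tiles + machine parts + lab equipment + textile bales + packaged food achieves it, using 49 m³.
Every optimal selection uses 6 shipments.

6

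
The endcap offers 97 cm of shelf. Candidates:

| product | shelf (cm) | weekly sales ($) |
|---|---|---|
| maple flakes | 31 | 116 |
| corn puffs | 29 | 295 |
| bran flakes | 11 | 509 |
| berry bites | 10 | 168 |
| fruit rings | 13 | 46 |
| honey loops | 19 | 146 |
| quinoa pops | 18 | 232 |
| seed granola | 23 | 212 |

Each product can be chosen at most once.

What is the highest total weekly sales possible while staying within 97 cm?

By weekly sales per cm: bran flakes 46.27, berry bites 16.80, quinoa pops 12.89 lead.
Taking corn puffs + bran flakes + berry bites + quinoa pops + seed granola: 91 cm used, 1416 in weekly sales.
The closest alternative, corn puffs + bran flakes + berry bites + honey loops + quinoa pops, reaches only 1350.

1416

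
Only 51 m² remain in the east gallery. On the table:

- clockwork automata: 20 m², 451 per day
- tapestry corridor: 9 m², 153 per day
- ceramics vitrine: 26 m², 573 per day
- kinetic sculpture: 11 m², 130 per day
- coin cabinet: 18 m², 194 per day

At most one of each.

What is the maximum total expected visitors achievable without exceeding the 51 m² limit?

The ratio ordering already packs tightly: clockwork automata + ceramics vitrine, 46 m², 1024.
Next best is tapestry corridor + ceramics vitrine + kinetic sculpture at 856 (46 m²) — short by 168.

1024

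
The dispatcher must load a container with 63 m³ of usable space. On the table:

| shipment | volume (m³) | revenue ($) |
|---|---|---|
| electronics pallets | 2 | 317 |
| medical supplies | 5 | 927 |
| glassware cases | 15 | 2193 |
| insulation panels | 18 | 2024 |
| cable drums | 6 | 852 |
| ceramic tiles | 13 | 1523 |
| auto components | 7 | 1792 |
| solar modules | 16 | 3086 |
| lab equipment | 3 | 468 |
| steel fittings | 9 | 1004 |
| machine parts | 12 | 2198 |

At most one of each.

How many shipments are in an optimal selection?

7

Optimal total is 11365.
One optimal bundle: electronics pallets + medical supplies + glassware cases + cable drums + auto components + solar modules + machine parts (63 m³).
Every optimal selection uses 7 shipments.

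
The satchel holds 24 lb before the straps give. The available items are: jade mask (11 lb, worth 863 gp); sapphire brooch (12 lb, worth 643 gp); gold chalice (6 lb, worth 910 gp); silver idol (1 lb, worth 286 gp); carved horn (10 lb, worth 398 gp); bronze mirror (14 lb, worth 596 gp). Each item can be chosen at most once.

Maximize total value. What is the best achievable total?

2059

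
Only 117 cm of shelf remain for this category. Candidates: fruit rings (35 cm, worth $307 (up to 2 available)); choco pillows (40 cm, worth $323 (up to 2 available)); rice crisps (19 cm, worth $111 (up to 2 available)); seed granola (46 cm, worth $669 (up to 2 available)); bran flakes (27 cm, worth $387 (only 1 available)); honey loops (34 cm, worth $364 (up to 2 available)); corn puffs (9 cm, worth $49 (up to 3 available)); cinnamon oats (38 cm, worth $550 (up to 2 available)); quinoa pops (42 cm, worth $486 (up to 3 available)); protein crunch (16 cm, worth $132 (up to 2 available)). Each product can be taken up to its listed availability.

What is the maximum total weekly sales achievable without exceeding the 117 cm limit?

Ranking by ratio (weekly sales/cm): seed granola 14.54, cinnamon oats 14.47, bran flakes 14.33, quinoa pops 11.57.
Taking the top-ratio products first gives 2×seed granola + corn puffs + protein crunch for 1519 (117 cm).
But seed granola + bran flakes + cinnamon oats fits in 111 cm and reaches 1606.
No other feasible combination exceeds 1606.

1606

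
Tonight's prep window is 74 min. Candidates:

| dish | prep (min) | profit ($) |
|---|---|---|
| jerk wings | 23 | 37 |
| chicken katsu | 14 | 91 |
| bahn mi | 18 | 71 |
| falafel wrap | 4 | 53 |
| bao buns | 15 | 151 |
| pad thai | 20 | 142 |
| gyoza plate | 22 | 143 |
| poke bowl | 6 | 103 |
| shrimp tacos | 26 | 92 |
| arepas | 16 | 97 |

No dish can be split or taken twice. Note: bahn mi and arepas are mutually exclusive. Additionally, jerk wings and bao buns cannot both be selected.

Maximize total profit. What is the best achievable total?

592

Filling by ratio: chicken katsu + falafel wrap + bao buns + pad thai + poke bowl for 540, with 15 min left unused.
Replace chicken katsu with gyoza plate: the trade gains 52 net, giving 592 at 67 min.
Next best is chicken katsu + bao buns + gyoza plate + poke bowl + arepas at 585 (73 min) — short by 7.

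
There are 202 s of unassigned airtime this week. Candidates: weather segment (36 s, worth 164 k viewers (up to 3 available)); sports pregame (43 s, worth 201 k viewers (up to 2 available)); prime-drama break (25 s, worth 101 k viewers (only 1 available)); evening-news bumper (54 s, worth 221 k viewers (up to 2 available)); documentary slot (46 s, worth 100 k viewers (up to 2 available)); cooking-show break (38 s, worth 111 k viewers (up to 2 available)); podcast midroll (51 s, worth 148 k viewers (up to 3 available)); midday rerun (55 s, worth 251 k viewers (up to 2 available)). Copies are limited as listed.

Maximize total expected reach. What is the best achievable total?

918

Greedy by ratio would take 2×sports pregame + 2×midday rerun: 196 s used, total 904.
Dropping midday rerun frees 55 s; slotting in weather segment + prime-drama break (61 s) lifts the total to 918 at 202 s.
Nothing else within 202 s beats 918.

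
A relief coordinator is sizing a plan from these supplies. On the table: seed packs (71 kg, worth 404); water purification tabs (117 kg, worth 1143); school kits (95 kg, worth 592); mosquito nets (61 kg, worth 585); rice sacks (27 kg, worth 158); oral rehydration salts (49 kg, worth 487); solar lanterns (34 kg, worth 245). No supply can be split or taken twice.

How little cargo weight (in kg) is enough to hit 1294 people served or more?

144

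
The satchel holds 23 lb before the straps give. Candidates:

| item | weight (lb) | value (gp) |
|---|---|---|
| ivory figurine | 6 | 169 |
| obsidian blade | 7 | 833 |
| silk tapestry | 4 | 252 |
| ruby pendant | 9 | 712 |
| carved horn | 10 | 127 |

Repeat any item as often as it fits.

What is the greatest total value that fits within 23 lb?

2499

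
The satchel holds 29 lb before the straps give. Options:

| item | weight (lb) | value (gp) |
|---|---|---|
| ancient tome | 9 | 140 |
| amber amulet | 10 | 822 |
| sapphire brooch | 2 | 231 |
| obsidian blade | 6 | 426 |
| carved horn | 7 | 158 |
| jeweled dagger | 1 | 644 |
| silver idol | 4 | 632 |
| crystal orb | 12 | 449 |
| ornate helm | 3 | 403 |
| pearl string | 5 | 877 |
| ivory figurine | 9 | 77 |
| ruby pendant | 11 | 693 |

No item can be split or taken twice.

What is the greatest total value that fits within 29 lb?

Filling by ratio: amber amulet + sapphire brooch + jeweled dagger + silver idol + ornate helm + pearl string for 3609, with 4 lb left unused.
The 2 lb tied up in sapphire brooch is better spent on obsidian blade — total rises to 3804 (29 lb).
Every other selection either busts 29 lb or fails to beat 3804.

3804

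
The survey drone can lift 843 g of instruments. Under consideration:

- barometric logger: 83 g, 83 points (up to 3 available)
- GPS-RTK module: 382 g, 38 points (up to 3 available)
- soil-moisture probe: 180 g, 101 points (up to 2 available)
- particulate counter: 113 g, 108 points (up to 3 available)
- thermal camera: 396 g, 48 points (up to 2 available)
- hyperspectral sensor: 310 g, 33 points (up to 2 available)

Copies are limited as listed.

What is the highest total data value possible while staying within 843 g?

674

3×barometric logger + soil-moisture probe + 3×particulate counter uses 768 of the 843 g and totals 674.
The spare 75 g is too small for any remaining sensor, and no exchange beats 674.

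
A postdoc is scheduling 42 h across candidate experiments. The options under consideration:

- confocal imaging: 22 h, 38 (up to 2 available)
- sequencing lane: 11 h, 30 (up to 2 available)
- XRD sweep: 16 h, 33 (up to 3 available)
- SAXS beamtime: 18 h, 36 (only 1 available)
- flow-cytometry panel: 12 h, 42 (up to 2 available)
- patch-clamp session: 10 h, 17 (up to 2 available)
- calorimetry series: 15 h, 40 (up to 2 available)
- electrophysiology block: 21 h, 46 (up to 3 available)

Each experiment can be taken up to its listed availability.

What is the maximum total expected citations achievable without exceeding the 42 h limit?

The ratio heuristic lands on sequencing lane + 2×flow-cytometry panel (114) but leaves 7 h idle.
Replace sequencing lane with calorimetry series: the trade gains 10 net, giving 124 at 39 h.
The spare 3 h is too small for any remaining experiment, and no exchange beats 124.

124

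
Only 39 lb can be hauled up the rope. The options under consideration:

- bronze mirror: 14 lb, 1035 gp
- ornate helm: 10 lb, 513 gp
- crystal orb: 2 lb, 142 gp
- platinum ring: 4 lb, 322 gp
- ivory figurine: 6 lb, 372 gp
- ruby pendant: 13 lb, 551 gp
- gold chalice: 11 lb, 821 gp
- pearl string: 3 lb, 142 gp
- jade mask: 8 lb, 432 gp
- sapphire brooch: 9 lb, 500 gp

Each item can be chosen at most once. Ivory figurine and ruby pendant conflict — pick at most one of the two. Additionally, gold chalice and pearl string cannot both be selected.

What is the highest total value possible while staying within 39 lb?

A density-first pass picks bronze mirror + crystal orb + platinum ring + ivory figurine + gold chalice — 2692 at 37 lb.
Replace ivory figurine with jade mask: the trade gains 60 net, giving 2752 at 39 lb.

2752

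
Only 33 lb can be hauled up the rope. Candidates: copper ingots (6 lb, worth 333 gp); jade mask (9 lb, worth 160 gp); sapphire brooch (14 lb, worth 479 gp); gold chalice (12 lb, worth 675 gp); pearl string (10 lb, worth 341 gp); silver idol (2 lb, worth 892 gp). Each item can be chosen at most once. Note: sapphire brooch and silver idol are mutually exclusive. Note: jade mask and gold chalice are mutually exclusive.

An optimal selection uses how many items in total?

The maximum value within 33 lb is 2241.
For example copper ingots + gold chalice + pearl string + silver idol achieves it, using 30 lb.
All optima have 4 items.

4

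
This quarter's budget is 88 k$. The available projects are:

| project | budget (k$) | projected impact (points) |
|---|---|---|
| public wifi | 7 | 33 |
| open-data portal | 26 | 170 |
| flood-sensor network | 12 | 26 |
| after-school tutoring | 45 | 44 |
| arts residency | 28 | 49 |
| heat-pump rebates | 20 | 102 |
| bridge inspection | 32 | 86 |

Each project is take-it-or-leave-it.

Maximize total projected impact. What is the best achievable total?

Public wifi + open-data portal + heat-pump rebates + bridge inspection uses 85 of the 88 k$ and totals 391.

391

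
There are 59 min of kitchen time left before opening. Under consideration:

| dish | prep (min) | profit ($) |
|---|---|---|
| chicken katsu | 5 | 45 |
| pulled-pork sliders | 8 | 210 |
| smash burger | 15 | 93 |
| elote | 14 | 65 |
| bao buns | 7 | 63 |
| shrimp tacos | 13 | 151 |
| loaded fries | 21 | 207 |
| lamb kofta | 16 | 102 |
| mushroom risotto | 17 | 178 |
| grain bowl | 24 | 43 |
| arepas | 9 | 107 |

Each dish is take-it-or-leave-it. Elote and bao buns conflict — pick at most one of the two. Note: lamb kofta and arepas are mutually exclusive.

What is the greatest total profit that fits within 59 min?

754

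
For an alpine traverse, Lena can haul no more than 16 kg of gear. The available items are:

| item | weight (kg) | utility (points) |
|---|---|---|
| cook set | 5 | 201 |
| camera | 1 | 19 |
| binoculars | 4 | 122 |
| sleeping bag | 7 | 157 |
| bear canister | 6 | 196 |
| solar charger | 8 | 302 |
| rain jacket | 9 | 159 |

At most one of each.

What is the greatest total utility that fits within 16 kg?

538

By utility per kg: cook set 40.20, solar charger 37.75, bear canister 32.67 lead.
Taking the top-ratio items first gives cook set + camera + solar charger for 522 (14 kg).
Replace solar charger with binoculars + bear canister: the trade gains 16 net, giving 538 at 16 kg.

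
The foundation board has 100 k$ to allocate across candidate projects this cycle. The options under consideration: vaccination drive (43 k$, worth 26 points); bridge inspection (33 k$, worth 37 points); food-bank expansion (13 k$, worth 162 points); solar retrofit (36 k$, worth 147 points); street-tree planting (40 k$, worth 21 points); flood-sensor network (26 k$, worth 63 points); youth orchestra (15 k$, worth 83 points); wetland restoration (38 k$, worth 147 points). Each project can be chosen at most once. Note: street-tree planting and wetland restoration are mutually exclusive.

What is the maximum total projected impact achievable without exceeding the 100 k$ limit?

Greedy by ratio would take food-bank expansion + solar retrofit + flood-sensor network + youth orchestra: 90 k$ used, total 455.
The 41 k$ tied up in flood-sensor network and youth orchestra is better spent on wetland restoration — total rises to 456 (87 k$).
The spare 13 k$ is too small for any remaining project, and no feasible exchange beats 456.

456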